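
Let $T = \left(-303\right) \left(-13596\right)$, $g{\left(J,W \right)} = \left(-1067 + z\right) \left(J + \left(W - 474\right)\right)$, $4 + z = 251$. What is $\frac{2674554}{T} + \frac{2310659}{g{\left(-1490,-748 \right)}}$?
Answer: $\frac{429631757107}{254480682720} \approx 1.6883$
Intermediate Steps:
$z = 247$ ($z = -4 + 251 = 247$)
$g{\left(J,W \right)} = 388680 - 820 J - 820 W$ ($g{\left(J,W \right)} = \left(-1067 + 247\right) \left(J + \left(W - 474\right)\right) = - 820 \left(J + \left(-474 + W\right)\right) = - 820 \left(-474 + J + W\right) = 388680 - 820 J - 820 W$)
$T = 4119588$
$\frac{2674554}{T} + \frac{2310659}{g{\left(-1490,-748 \right)}} = \frac{2674554}{4119588} + \frac{2310659}{388680 - -1221800 - -613360} = 2674554 \cdot \frac{1}{4119588} + \frac{2310659}{388680 + 1221800 + 613360} = \frac{445759}{686598} + \frac{2310659}{2223840} = \frac{429631757107}{254480682720}$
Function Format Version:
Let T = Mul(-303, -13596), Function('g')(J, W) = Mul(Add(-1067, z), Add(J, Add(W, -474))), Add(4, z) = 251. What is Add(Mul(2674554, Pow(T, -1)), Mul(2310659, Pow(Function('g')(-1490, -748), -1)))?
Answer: Rational(429631757107, 254480682720) ≈ 1.6883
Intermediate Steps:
z = 247 (z = Add(-4, 251) = 247)
Function('g')(J, W) = Add(388680, Mul(-820, J), Mul(-820, W)) (Function('g')(J, W) = Mul(Add(-1067, 247), Add(J, Add(W, -474))) = Mul(-820, Add(J, Add(-474, W))) = Mul(-820, Add(-474, J, W)) = Add(388680, Mul(-820, J), Mul(-820, W)))
T = 4119588
Add(Mul(2674554, Pow(T, -1)), Mul(2310659, Pow(Function('g')(-1490, -748), -1))) = Add(Mul(2674554, Pow(4119588, -1)), Mul(2310659, Pow(Add(388680, Mul(-820, -1490), Mul(-820, -748)), -1))) = Add(Mul(2674554, Rational(1, 4119588)), Mul(2310659, Pow(Add(388680, 1221800, 613360), -1))) = Add(Rational(445759, 686598), Mul(2310659, Pow(2223840, -1))) = Add(Rational(445759, 686598), Mul(2310659, Rational(1, 2223840))) = Add(Rational(445759, 686598), Rational(2310659, 2223840)) = Rational(429631757107, 254480682720)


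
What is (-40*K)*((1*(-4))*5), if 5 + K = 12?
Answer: 5600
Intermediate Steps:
K = 7 (K = -5 + 12 = 7)
(-40*K)*((1*(-4))*5) = (-40*7)*((1*(-4))*5) = -(-1120)*5 = -280*(-20) = 5600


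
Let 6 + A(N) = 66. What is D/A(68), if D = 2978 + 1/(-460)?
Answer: 1369879/27600 ≈ 49.633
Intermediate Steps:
A(N) = 60 (A(N) = -6 + 66 = 60)
D = 1369879/460 (D = 2978 - 1/460 = 1369879/460 ≈ 2978.0)
D/A(68) = (1369879/460)/60 = (1369879/460)*(1/60) = 1369879/27600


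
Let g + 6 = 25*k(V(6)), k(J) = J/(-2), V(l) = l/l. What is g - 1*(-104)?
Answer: 171/2 ≈ 85.500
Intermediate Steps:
V(l) = 1
k(J) = -J/2 (k(J) = J*(-½) = -J/2)
g = -37/2 (g = -6 + 25*(-½*1) = -6 + 25*(-½) = -6 - 25/2 = -37/2 ≈ -18.500)
g - 1*(-104) = -37/2 - 1*(-104) = -37/2 + 104 = 171/2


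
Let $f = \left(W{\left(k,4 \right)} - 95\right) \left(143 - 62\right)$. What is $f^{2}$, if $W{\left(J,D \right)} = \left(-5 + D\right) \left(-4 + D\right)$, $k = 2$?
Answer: $59213025$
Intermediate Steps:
$f = -7695$ ($f = \left(\left(20 + 4^{2} - 36\right) - 95\right) \left(143 - 62\right) = \left(\left(20 + 16 - 36\right) - 95\right) 81 = \left(0 - 95\right) 81 = \left(-95\right) 81 = -7695$)
$f^{2} = \left(-7695\right)^{2} = 59213025$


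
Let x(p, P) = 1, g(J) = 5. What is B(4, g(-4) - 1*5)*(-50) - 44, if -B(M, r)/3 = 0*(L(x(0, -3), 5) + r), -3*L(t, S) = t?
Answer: -44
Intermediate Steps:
L(t, S) = -t/3
B(M, r) = 0 (B(M, r) = -0*(-⅓*1 + r) = -0*(-⅓ + r) = -3*0 = 0)
B(4, g(-4) - 1*5)*(-50) - 44 = 0*(-50) - 44 = 0 - 44 = -44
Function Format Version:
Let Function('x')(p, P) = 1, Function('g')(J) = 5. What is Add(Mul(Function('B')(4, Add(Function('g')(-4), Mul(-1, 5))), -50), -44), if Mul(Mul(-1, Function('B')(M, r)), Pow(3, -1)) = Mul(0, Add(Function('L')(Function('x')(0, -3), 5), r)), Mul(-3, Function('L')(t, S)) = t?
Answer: -44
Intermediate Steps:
Function('L')(t, S) = Mul(Rational(-1, 3), t)
Function('B')(M, r) = 0 (Function('B')(M, r) = Mul(-3, Mul(0, Add(Mul(Rational(-1, 3), 1), r))) = Mul(-3, Mul(0, Add(Rational(-1, 3), r))) = Mul(-3, 0) = 0)
Add(Mul(Function('B')(4, Add(Function('g')(-4), Mul(-1, 5))), -50), -44) = Add(Mul(0, -50), -44) = Add(0, -44) = -44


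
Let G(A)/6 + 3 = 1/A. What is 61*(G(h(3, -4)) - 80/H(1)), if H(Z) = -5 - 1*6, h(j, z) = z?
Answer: -16409/22 ≈ -745.86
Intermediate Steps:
G(A) = -18 + 6/A
H(Z) = -11 (H(Z) = -5 - 6 = -11)
61*(G(h(3, -4)) - 80/H(1)) = 61*((-18 + 6/(-4)) - 80/(-11)) = 61*((-18 + 6*(-¼)) - 80*(-1/11)) = 61*((-18 - 3/2) + 80/11) = 61*(-39/2 + 80/11) = 61*(-269/22) = -16409/22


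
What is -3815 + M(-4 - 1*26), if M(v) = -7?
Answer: -3822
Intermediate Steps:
-3815 + M(-4 - 1*26) = -3815 - 7 = -3822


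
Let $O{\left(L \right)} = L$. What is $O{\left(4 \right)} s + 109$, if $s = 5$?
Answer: $129$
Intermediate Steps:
$O{\left(4 \right)} s + 109 = 4 \cdot 5 + 109 = 20 + 109 = 129$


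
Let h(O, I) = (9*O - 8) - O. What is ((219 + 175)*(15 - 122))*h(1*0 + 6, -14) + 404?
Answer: -1685916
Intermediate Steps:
h(O, I) = -8 + 8*O (h(O, I) = (-8 + 9*O) - O = -8 + 8*O)
((219 + 175)*(15 - 122))*h(1*0 + 6, -14) + 404 = ((219 + 175)*(15 - 122))*(-8 + 8*(1*0 + 6)) + 404 = (394*(-107))*(-8 + 8*(0 + 6)) + 404 = -42158*(-8 + 8*6) + 404 = -42158*(-8 + 48) + 404 = -42158*40 + 404 = -1686320 + 404 = -1685916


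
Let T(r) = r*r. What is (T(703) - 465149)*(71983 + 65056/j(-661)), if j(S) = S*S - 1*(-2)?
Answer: 913968773186900/436923 ≈ 2.0918e+9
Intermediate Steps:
T(r) = r**2
j(S) = 2 + S**2 (j(S) = S**2 + 2 = 2 + S**2)
(T(703) - 465149)*(71983 + 65056/j(-661)) = (703**2 - 465149)*(71983 + 65056/(2 + (-661)**2)) = (494209 - 465149)*(71983 + 65056/(2 + 436921)) = 29060*(71983 + 65056/436923) = 29060*(31451093365/436923) = 913968773186900/436923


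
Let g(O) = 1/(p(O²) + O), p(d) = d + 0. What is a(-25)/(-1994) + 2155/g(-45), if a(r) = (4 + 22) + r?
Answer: 8508198599/1994 ≈ 4.2669e+6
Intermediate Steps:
p(d) = d
a(r) = 26 + r
g(O) = 1/(O + O²) (g(O) = 1/(O² + O) = 1/(O + O²))
a(-25)/(-1994) + 2155/g(-45) = (26 - 25)/(-1994) + 2155/((1/((-45)*(1 - 45)))) = 1*(-1/1994) + 2155/((-1/45/(-44))) = -1/1994 + 2155/((-1/45*(-1/44))) = -1/1994 + 2155/(1/1980) = -1/1994 + 2155*1980 = -1/1994 + 4266900 = 8508198599/1994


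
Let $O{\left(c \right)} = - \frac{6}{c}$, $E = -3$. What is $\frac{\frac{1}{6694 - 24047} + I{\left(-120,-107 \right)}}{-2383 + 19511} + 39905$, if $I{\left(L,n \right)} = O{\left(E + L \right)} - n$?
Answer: $\frac{121571694378899}{3046527386} \approx 39905.0$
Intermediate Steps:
$I{\left(L,n \right)} = - n - \frac{6}{-3 + L}$ ($I{\left(L,n \right)} = - \frac{6}{-3 + L} - n = - n - \frac{6}{-3 + L}$)
$\frac{\frac{1}{6694 - 24047} + I{\left(-120,-107 \right)}}{-2383 + 19511} + 39905 = \frac{\frac{1}{6694 - 24047} + \frac{-6 - - 107 \left(-3 - 120\right)}{-3 - 120}}{-2383 + 19511} + 39905 = \frac{\frac{1}{-17353} + \frac{-6 - \left(-107\right) \left(-123\right)}{-123}}{17128} + 39905 = \left(- \frac{1}{17353} - \frac{-6 - 13161}{123}\right) \frac{1}{17128} + 39905 = \left(- \frac{1}{17353} - - \frac{4389}{41}\right) \frac{1}{17128} + 39905 = \left(- \frac{1}{17353} + \frac{4389}{41}\right) \frac{1}{17128} + 39905 = \frac{76162276}{711473} \cdot \frac{1}{17128} + 39905 = \frac{19040569}{3046527386} + 39905 = \frac{121571694378899}{3046527386}$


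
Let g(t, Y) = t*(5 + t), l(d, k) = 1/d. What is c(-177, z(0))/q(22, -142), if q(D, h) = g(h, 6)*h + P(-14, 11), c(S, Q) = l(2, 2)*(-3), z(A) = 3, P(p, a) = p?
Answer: 3/5524964 ≈ 5.4299e-7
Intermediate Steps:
l(d, k) = 1/d
c(S, Q) = -3/2
q(D, h) = -14 + h**2*(5 + h) (q(D, h) = (h*(5 + h))*h - 14 = h**2*(5 + h) - 14 = -14 + h**2*(5 + h))
c(-177, z(0))/q(22, -142) = -3/(2*(-14 + (-142)**2*(5 - 142))) = -3/(2*(-14 + 20164*(-137))) = -3/(2*(-14 - 2762468)) = -3/2/(-2762482) = -3/2*(-1/2762482) = 3/5524964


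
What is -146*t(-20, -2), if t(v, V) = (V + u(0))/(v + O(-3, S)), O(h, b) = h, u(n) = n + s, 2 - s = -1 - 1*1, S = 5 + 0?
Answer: 292/23 ≈ 12.696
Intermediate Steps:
S = 5
s = 4 (s = 2 - (-1 - 1*1) = 2 - (-1 - 1) = 2 - 1*(-2) = 2 + 2 = 4)
u(n) = 4 + n (u(n) = n + 4 = 4 + n)
t(v, V) = (4 + V)/(-3 + v) (t(v, V) = (V + (4 + 0))/(v - 3) = (V + 4)/(-3 + v) = (4 + V)/(-3 + v))
-146*t(-20, -2) = -146*(4 - 2)/(-3 - 20) = -146*2/(-23) = -(-146)*2/23 = -146*(-2/23) = 292/23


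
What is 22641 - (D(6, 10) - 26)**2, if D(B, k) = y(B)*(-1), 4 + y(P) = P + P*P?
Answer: 18545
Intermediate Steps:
y(P) = -4 + P + P**2 (y(P) = -4 + (P + P*P) = -4 + (P + P**2) = -4 + P + P**2)
D(B, k) = 4 - B - B**2 (D(B, k) = (-4 + B + B**2)*(-1) = 4 - B - B**2)
22641 - (D(6, 10) - 26)**2 = 22641 - ((4 - 1*6 - 1*6**2) - 26)**2 = 22641 - ((4 - 6 - 1*36) - 26)**2 = 22641 - ((4 - 6 - 36) - 26)**2 = 22641 - (-38 - 26)**2 = 22641 - 1*(-64)**2 = 22641 - 1*4096 = 22641 - 4096 = 18545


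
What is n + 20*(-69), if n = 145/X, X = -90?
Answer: -24869/18 ≈ -1381.6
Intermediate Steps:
n = -29/18 (n = 145/(-90) = 145*(-1/90) = -29/18 ≈ -1.6111)
n + 20*(-69) = -29/18 + 20*(-69) = -29/18 - 1380 = -24869/18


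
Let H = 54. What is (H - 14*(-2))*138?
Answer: 11316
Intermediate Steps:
(H - 14*(-2))*138 = (54 - 14*(-2))*138 = (54 + 28)*138 = 82*138 = 11316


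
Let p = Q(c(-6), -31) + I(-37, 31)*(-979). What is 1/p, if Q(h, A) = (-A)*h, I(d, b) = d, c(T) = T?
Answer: 1/36037 ≈ 2.7749e-5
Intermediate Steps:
Q(h, A) = -A*h
p = 36037 (p = -1*(-31)*(-6) - 37*(-979) = -186 + 36223 = 36037)
1/p = 1/36037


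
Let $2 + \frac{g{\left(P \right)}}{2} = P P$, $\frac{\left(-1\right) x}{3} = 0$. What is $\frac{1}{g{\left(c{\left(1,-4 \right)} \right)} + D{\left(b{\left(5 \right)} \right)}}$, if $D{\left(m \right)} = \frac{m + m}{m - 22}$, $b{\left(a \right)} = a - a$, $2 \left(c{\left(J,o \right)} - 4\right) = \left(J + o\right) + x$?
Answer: $\frac{2}{17} \approx 0.11765$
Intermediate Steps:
$x = 0$ ($x = \left(-3\right) 0 = 0$)
$c{\left(J,o \right)} = 4 + \frac{J}{2} + \frac{o}{2}$ ($c{\left(J,o \right)} = 4 + \frac{\left(J + o\right) + 0}{2} = 4 + \frac{J + o}{2} = 4 + \left(\frac{J}{2} + \frac{o}{2}\right) = 4 + \frac{J}{2} + \frac{o}{2}$)
$b{\left(a \right)} = 0$
$g{\left(P \right)} = -4 + 2 P^{2}$ ($g{\left(P \right)} = -4 + 2 P P = -4 + 2 P^{2}$)
$D{\left(m \right)} = \frac{2 m}{-22 + m}$
$\frac{1}{g{\left(c{\left(1,-4 \right)} \right)} + D{\left(b{\left(5 \right)} \right)}} = \frac{1}{\left(-4 + 2 \left(4 + \frac{1}{2} \cdot 1 + \frac{1}{2} \left(-4\right)\right)^{2}\right) + 2 \cdot 0 \frac{1}{-22 + 0}} = \frac{1}{\left(-4 + 2 \left(4 + \frac{1}{2} - 2\right)^{2}\right) + 2 \cdot 0 \frac{1}{-22}} = \frac{1}{\left(-4 + 2 \left(\frac{5}{2}\right)^{2}\right) + 2 \cdot 0 \left(- \frac{1}{22}\right)} = \frac{1}{\left(-4 + 2 \cdot \frac{25}{4}\right) + 0} = \frac{1}{\left(-4 + \frac{25}{2}\right) + 0} = \frac{1}{\frac{17}{2} + 0} = \frac{1}{\frac{17}{2}} = \frac{2}{17}$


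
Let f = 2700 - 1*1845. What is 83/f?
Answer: 83/855 ≈ 0.097076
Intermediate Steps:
f = 855 (f = 2700 - 1845 = 855)
83/f = 83/855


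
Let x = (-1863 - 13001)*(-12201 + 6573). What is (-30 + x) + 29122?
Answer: 83683684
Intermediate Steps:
x = 83654592 (x = -14864*(-5628) = 83654592)
(-30 + x) + 29122 = (-30 + 83654592) + 29122 = 83654562 + 29122 = 83683684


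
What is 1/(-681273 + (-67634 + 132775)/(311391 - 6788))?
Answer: -304603/207517734478 ≈ -1.4678e-6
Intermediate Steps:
1/(-681273 + (-67634 + 132775)/(311391 - 6788)) = 1/(-681273 + 65141/304603) = 1/(-207517734478/304603) = -304603/207517734478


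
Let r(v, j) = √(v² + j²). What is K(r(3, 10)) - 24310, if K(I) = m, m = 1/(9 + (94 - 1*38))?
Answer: -1580149/65 ≈ -24310.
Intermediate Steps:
r(v, j) = √(j² + v²)
m = 1/65 (m = 1/(9 + (94 - 38)) = 1/(9 + 56) = 1/65 ≈ 0.015385)
K(I) = 1/65
K(r(3, 10)) - 24310 = 1/65 - 24310 = -1580149/65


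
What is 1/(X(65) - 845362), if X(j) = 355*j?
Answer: -1/822287 ≈ -1.2161e-6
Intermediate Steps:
1/(X(65) - 845362) = 1/(355*65 - 845362) = 1/(23075 - 845362) = 1/(-822287) = -1/822287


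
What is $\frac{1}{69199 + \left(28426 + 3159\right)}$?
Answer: $\frac{1}{100784} \approx 9.9222 \cdot 10^{-6}$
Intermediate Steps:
$\frac{1}{69199 + \left(28426 + 3159\right)} = \frac{1}{69199 + 31585} = \frac{1}{100784}$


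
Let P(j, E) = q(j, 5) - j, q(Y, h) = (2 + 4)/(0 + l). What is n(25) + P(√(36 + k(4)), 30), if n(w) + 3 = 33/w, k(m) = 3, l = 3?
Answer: 8/25 - √39 ≈ -5.9250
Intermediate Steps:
n(w) = -3 + 33/w
q(Y, h) = 2 (q(Y, h) = (2 + 4)/(0 + 3) = 6/3 = 6*(⅓) = 2)
P(j, E) = 2 - j
n(25) + P(√(36 + k(4)), 30) = (-3 + 33/25) + (2 - √(36 + 3)) = (-3 + 33*(1/25)) + (2 - √39) = (-3 + 33/25) + (2 - √39) = -42/25 + (2 - √39) = 8/25 - √39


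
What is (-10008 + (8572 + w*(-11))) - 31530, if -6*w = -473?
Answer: -202999/6 ≈ -33833.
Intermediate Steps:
w = 473/6 (w = -⅙*(-473) = 473/6 ≈ 78.833)
(-10008 + (8572 + w*(-11))) - 31530 = (-10008 + (8572 + (473/6)*(-11))) - 31530 = (-10008 + (8572 - 5203/6)) - 31530 = (-10008 + 46229/6) - 31530 = -13819/6 - 31530 = -202999/6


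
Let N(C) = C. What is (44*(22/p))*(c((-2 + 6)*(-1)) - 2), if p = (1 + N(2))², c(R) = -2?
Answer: -3872/9 ≈ -430.22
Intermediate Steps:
p = 9 (p = (1 + 2)² = 3² = 9)
(44*(22/p))*(c((-2 + 6)*(-1)) - 2) = (44*(22/9))*(-2 - 2) = (44*(22*(⅑)))*(-4) = (44*(22/9))*(-4) = (968/9)*(-4) = -3872/9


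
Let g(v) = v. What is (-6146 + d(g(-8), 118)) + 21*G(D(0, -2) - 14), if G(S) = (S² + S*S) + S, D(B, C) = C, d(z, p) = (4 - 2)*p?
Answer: 4506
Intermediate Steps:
d(z, p) = 2*p
G(S) = S + 2*S² (G(S) = (S² + S²) + S = 2*S² + S = S + 2*S²)
(-6146 + d(g(-8), 118)) + 21*G(D(0, -2) - 14) = (-6146 + 2*118) + 21*((-2 - 14)*(1 + 2*(-2 - 14))) = (-6146 + 236) + 21*(-16*(1 + 2*(-16))) = -5910 + 21*(-16*(1 - 32)) = -5910 + 21*(-16*(-31)) = -5910 + 21*496 = -5910 + 10416 = 4506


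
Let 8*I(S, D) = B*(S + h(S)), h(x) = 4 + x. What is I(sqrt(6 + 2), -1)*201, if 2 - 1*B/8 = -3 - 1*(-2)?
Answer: 2412 + 2412*sqrt(2) ≈ 5823.1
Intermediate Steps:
B = 24 (B = 16 - 8*(-3 - 1*(-2)) = 16 - 8*(-3 + 2) = 16 - 8*(-1) = 16 + 8 = 24)
I(S, D) = 12 + 6*S (I(S, D) = (24*(S + (4 + S)))/8 = (24*(4 + 2*S))/8 = (96 + 48*S)/8 = 12 + 6*S)
I(sqrt(6 + 2), -1)*201 = (12 + 6*sqrt(6 + 2))*201 = (12 + 6*sqrt(8))*201 = (12 + 6*(2*sqrt(2)))*201 = (12 + 12*sqrt(2))*201 = 2412 + 2412*sqrt(2)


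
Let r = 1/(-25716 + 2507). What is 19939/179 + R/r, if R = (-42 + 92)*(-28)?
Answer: 5816195339/179 ≈ 3.2493e+7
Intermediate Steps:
r = -1/23209 (r = 1/(-23209) = -1/23209 ≈ -4.3087e-5)
R = -1400 (R = 50*(-28) = -1400)
19939/179 + R/r = 19939/179 - 1400/(-1/23209) = 19939*(1/179) - 1400*(-23209) = 19939/179 + 32492600 = 5816195339/179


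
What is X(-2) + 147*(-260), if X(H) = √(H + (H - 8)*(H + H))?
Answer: -38220 + √38 ≈ -38214.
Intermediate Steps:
X(H) = √(H + 2*H*(-8 + H)) (X(H) = √(H + (-8 + H)*(2*H)) = √(H + 2*H*(-8 + H)))
X(-2) + 147*(-260) = √(-2*(-15 + 2*(-2))) + 147*(-260) = √(-2*(-15 - 4)) - 38220 = √(-2*(-19)) - 38220 = √38 - 38220 = -38220 + √38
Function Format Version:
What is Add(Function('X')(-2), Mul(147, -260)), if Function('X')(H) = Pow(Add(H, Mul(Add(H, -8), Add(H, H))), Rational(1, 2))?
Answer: Add(-38220, Pow(38, Rational(1, 2))) ≈ -38214.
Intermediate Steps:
Function('X')(H) = Pow(Add(H, Mul(2, H, Add(-8, H))), Rational(1, 2)) (Function('X')(H) = Pow(Add(H, Mul(Add(-8, H), Mul(2, H))), Rational(1, 2)) = Pow(Add(H, Mul(2, H, Add(-8, H))), Rational(1, 2)))
Add(Function('X')(-2), Mul(147, -260)) = Add(Pow(Mul(-2, Add(-15, Mul(2, -2))), Rational(1, 2)), Mul(147, -260)) = Add(Pow(Mul(-2, Add(-15, -4)), Rational(1, 2)), -38220) = Add(Pow(Mul(-2, -19), Rational(1, 2)), -38220) = Add(Pow(38, Rational(1, 2)), -38220) = Add(-38220, Pow(38, Rational(1, 2)))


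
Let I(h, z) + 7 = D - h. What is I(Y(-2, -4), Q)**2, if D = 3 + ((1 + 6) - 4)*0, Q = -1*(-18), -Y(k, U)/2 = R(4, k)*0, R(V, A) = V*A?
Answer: 16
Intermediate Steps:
R(V, A) = A*V
Y(k, U) = 0 (Y(k, U) = -2*k*4*0 = -2*4*k*0 = -2*0 = 0)
Q = 18
D = 3 (D = 3 + (7 - 4)*0 = 3 + 3*0 = 3 + 0 = 3)
I(h, z) = -4 - h (I(h, z) = -7 + (3 - h) = -4 - h)
I(Y(-2, -4), Q)**2 = (-4 - 1*0)**2 = (-4 + 0)**2 = (-4)**2 = 16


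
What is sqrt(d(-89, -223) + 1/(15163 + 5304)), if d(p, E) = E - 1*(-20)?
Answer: 20*I*sqrt(212590729)/20467 ≈ 14.248*I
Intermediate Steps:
d(p, E) = 20 + E (d(p, E) = E + 20 = 20 + E)
sqrt(d(-89, -223) + 1/(15163 + 5304)) = sqrt((20 - 223) + 1/(15163 + 5304)) = sqrt(-203 + 1/20467) = sqrt(-4154800/20467) = 20*I*sqrt(212590729)/20467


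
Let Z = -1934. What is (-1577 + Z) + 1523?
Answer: -1988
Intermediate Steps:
(-1577 + Z) + 1523 = (-1577 - 1934) + 1523 = -3511 + 1523 = -1988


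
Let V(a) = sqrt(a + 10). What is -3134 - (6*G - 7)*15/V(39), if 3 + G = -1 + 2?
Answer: -21653/7 ≈ -3093.3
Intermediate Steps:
G = -2 (G = -3 + (-1 + 2) = -3 + 1 = -2)
V(a) = sqrt(10 + a)
-3134 - (6*G - 7)*15/V(39) = -3134 - (6*(-2) - 7)*15/(sqrt(10 + 39)) = -3134 - (-12 - 7)*15/(sqrt(49)) = -3134 - (-19*15)/7 = -3134 - (-285)/7 = -3134 - 1*(-285/7) = -3134 + 285/7 = -21653/7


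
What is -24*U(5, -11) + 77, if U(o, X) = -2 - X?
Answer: -139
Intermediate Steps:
-24*U(5, -11) + 77 = -24*(-2 - 1*(-11)) + 77 = -24*(-2 + 11) + 77 = -24*9 + 77 = -216 + 77 = -139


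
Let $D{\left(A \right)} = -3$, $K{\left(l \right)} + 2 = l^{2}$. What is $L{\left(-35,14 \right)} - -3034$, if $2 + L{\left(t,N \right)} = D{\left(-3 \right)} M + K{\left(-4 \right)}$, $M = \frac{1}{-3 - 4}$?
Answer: $\frac{21325}{7} \approx 3046.4$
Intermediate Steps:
$K{\left(l \right)} = -2 + l^{2}$
$M = - \frac{1}{7}$ ($M = \frac{1}{-7} = - \frac{1}{7} \approx -0.14286$)
$L{\left(t,N \right)} = \frac{87}{7}$ ($L{\left(t,N \right)} = -2 - \left(\frac{11}{7} - 16\right) = -2 + \left(\frac{3}{7} + \left(-2 + 16\right)\right) = -2 + \left(\frac{3}{7} + 14\right) = -2 + \frac{101}{7} = \frac{87}{7}$)
$L{\left(-35,14 \right)} - -3034 = \frac{87}{7} - -3034 = \frac{87}{7} + 3034 = \frac{21325}{7}$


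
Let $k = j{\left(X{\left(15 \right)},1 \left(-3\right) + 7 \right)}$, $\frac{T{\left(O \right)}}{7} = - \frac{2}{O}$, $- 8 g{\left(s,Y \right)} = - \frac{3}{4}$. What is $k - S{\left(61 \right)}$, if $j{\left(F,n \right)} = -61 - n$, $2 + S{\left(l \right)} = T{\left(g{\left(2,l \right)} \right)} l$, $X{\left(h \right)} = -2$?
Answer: $\frac{27139}{3} \approx 9046.3$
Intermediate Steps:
$g{\left(s,Y \right)} = \frac{3}{32}$ ($g{\left(s,Y \right)} = - \frac{\left(-3\right) \frac{1}{4}}{8} = \left(- \frac{1}{8}\right) \left(- \frac{3}{4}\right) = \frac{3}{32}$)
$T{\left(O \right)} = - \frac{14}{O}$ ($T{\left(O \right)} = 7 \left(- \frac{2}{O}\right) = - \frac{14}{O}$)
$S{\left(l \right)} = -2 - \frac{448 l}{3}$ ($S{\left(l \right)} = -2 + - \frac{14}{\frac{3}{32}} l = -2 + \left(-14\right) \frac{32}{3} l = -2 - \frac{448 l}{3}$)
$k = -65$ ($k = -61 - \left(1 \left(-3\right) + 7\right) = -61 - \left(-3 + 7\right) = -61 - 4 = -65$)
$k - S{\left(61 \right)} = -65 - \left(-2 - \frac{27328}{3}\right) = -65 - - \frac{27334}{3} = -65 + \frac{27334}{3} = \frac{27139}{3}$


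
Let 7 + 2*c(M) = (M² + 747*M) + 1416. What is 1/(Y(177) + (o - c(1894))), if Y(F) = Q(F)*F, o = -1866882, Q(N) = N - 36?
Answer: -2/8687313 ≈ -2.3022e-7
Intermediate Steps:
c(M) = 1409/2 + M²/2 + 747*M/2 (c(M) = -7/2 + ((M² + 747*M) + 1416)/2 = -7/2 + (1416 + M² + 747*M)/2 = -7/2 + (708 + M²/2 + 747*M/2) = 1409/2 + M²/2 + 747*M/2)
Q(N) = -36 + N
Y(F) = F*(-36 + F) (Y(F) = (-36 + F)*F = F*(-36 + F))
1/(Y(177) + (o - c(1894))) = 1/(177*(-36 + 177) + (-1866882 - (1409/2 + (½)*1894² + (747/2)*1894))) = 1/(177*141 + (-1866882 - (1409/2 + (½)*3587236 + 707409))) = 1/(24957 + (-1866882 - (1409/2 + 1793618 + 707409))) = 1/(24957 + (-1866882 - 1*5003463/2)) = 1/(24957 + (-1866882 - 5003463/2)) = 1/(24957 - 8737227/2) = 1/(-8687313/2) = -2/8687313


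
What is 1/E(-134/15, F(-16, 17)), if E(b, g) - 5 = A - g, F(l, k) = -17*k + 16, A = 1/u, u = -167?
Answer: 167/46425 ≈ 0.0035972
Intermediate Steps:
A = -1/167 (A = 1/(-167) = -1/167 ≈ -0.0059880)
F(l, k) = 16 - 17*k
E(b, g) = 834/167 - g (E(b, g) = 5 + (-1/167 - g) = 834/167 - g)
1/E(-134/15, F(-16, 17)) = 1/(834/167 - (16 - 17*17)) = 1/(834/167 - (16 - 289)) = 1/(834/167 - 1*(-273)) = 1/(834/167 + 273) = 1/(46425/167) = 167/46425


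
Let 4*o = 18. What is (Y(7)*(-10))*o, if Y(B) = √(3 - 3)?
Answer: 0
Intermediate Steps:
o = 9/2 (o = (¼)*18 = 9/2 ≈ 4.5000)
Y(B) = 0 (Y(B) = √0 = 0)
(Y(7)*(-10))*o = (0*(-10))*(9/2) = 0*(9/2) = 0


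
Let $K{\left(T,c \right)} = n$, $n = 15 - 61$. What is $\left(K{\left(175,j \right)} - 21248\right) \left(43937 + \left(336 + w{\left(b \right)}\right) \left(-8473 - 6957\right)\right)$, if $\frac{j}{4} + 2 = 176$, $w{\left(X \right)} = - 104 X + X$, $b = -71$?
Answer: $2512268952102$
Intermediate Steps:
$w{\left(X \right)} = - 103 X$
$j = 696$ ($j = -8 + 4 \cdot 176 = -8 + 704 = 696$)
$n = -46$ ($n = 15 - 61 = -46$)
$K{\left(T,c \right)} = -46$
$\left(K{\left(175,j \right)} - 21248\right) \left(43937 + \left(336 + w{\left(b \right)}\right) \left(-8473 - 6957\right)\right) = \left(-46 - 21248\right) \left(43937 + \left(336 - -7313\right) \left(-8473 - 6957\right)\right) = - 21294 \left(43937 + \left(336 + 7313\right) \left(-15430\right)\right) = - 21294 \left(43937 + 7649 \left(-15430\right)\right) = - 21294 \left(43937 - 118024070\right) = \left(-21294\right) \left(-117980133\right) = 2512268952102$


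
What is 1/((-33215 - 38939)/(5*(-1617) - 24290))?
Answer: 32375/72154 ≈ 0.44869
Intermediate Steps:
1/((-33215 - 38939)/(5*(-1617) - 24290)) = 1/(-72154/(-8085 - 24290)) = 1/(-72154/(-32375)) = 1/(-72154*(-1/32375)) = 1/(72154/32375) = 32375/72154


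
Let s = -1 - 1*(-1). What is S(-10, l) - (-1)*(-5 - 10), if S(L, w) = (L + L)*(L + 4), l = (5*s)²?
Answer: 105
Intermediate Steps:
s = 0 (s = -1 + 1 = 0)
l = 0 (l = (5*0)² = 0² = 0)
S(L, w) = 2*L*(4 + L) (S(L, w) = (2*L)*(4 + L) = 2*L*(4 + L))
S(-10, l) - (-1)*(-5 - 10) = 2*(-10)*(4 - 10) - (-1)*(-5 - 10) = 2*(-10)*(-6) - (-1)*(-15) = 120 - 1*15 = 120 - 15 = 105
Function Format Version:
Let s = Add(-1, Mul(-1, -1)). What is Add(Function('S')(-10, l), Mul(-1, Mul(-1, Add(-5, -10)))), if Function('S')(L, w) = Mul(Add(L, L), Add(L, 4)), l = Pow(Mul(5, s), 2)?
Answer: 105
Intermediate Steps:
s = 0 (s = Add(-1, 1) = 0)
l = 0 (l = Pow(Mul(5, 0), 2) = Pow(0, 2) = 0)
Function('S')(L, w) = Mul(2, L, Add(4, L)) (Function('S')(L, w) = Mul(Mul(2, L), Add(4, L)) = Mul(2, L, Add(4, L)))
Add(Function('S')(-10, l), Mul(-1, Mul(-1, Add(-5, -10)))) = Add(Mul(2, -10, Add(4, -10)), Mul(-1, Mul(-1, Add(-5, -10)))) = Add(Mul(2, -10, -6), Mul(-1, Mul(-1, -15))) = Add(120, Mul(-1, 15)) = Add(120, -15) = 105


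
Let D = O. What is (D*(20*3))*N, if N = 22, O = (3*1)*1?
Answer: 3960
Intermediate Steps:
O = 3 (O = 3*1 = 3)
D = 3
(D*(20*3))*N = (3*(20*3))*22 = (3*60)*22 = 180*22 = 3960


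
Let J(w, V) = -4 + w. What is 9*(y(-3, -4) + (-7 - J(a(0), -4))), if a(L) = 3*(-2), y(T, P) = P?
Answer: -9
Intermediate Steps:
a(L) = -6
9*(y(-3, -4) + (-7 - J(a(0), -4))) = 9*(-4 + (-7 - (-4 - 6))) = 9*(-4 + (-7 - 1*(-10))) = 9*(-4 + (-7 + 10)) = 9*(-4 + 3) = 9*(-1) = -9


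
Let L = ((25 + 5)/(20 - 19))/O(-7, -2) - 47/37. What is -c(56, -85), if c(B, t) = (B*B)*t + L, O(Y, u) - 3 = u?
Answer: 9861657/37 ≈ 2.6653e+5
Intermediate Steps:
O(Y, u) = 3 + u
L = 1063/37 (L = ((25 + 5)/(20 - 19))/(3 - 2) - 47/37 = (30/1)/1 - 47*1/37 = (30*1)*1 - 47/37 = 30*1 - 47/37 = 30 - 47/37 = 1063/37 ≈ 28.730)
c(B, t) = 1063/37 + t*B² (c(B, t) = (B*B)*t + 1063/37 = B²*t + 1063/37 = t*B² + 1063/37 = 1063/37 + t*B²)
-c(56, -85) = -(1063/37 - 85*56²) = -(1063/37 - 85*3136) = -(1063/37 - 266560) = -1*(-9861657/37) = 9861657/37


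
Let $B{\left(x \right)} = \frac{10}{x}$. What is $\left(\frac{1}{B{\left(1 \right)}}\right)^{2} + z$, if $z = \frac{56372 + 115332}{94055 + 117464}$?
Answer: $\frac{17381919}{21151900} \approx 0.82177$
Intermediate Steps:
$z = \frac{171704}{211519} \approx 0.81177$
$\left(\frac{1}{B{\left(1 \right)}}\right)^{2} + z = \left(\frac{1}{10 \cdot 1^{-1}}\right)^{2} + \frac{171704}{211519} = \left(\frac{1}{10 \cdot 1}\right)^{2} + \frac{171704}{211519} = \left(\frac{1}{10}\right)^{2} + \frac{171704}{211519} = \frac{1}{100} + \frac{171704}{211519} = \frac{17381919}{21151900}$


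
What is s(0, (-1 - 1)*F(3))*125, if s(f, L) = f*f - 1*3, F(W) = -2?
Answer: -375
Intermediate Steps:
s(f, L) = -3 + f² (s(f, L) = f² - 3 = -3 + f²)
s(0, (-1 - 1)*F(3))*125 = (-3 + 0²)*125 = (-3 + 0)*125 = -3*125 = -375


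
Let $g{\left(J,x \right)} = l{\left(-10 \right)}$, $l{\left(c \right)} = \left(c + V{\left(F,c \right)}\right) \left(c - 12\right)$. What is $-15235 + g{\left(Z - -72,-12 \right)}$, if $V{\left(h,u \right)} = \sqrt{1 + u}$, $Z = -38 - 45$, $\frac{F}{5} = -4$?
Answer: $-15015 - 66 i \approx -15015.0 - 66.0 i$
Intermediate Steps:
$F = -20$ ($F = 5 \left(-4\right) = -20$)
$Z = -83$
$l{\left(c \right)} = \left(-12 + c\right) \left(c + \sqrt{1 + c}\right)$ ($l{\left(c \right)} = \left(c + \sqrt{1 + c}\right) \left(c - 12\right) = \left(c + \sqrt{1 + c}\right) \left(-12 + c\right) = \left(-12 + c\right) \left(c + \sqrt{1 + c}\right)$)
$g{\left(J,x \right)} = 220 - 66 i$ ($g{\left(J,x \right)} = \left(-10\right)^{2} - -120 - 12 \sqrt{1 - 10} - 10 \sqrt{1 - 10} = 100 + 120 - 12 \sqrt{-9} - 10 \sqrt{-9} = 100 + 120 - 12 \cdot 3 i - 10 \cdot 3 i = 100 + 120 - 36 i - 30 i = 220 - 66 i$)
$-15235 + g{\left(Z - -72,-12 \right)} = -15235 + \left(220 - 66 i\right) = -15015 - 66 i$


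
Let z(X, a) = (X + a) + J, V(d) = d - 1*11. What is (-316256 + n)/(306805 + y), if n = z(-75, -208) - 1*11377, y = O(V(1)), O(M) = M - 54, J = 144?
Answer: -327772/306741 ≈ -1.0686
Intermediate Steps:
V(d) = -11 + d (V(d) = d - 11 = -11 + d)
z(X, a) = 144 + X + a (z(X, a) = (X + a) + 144 = 144 + X + a)
O(M) = -54 + M
y = -64 (y = -54 + (-11 + 1) = -54 - 10 = -64)
n = -11516 (n = (144 - 75 - 208) - 1*11377 = -139 - 11377 = -11516)
(-316256 + n)/(306805 + y) = (-316256 - 11516)/(306805 - 64) = -327772/306741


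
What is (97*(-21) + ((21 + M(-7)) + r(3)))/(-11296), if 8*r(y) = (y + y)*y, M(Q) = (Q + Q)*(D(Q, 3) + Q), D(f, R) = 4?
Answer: 7887/45184 ≈ 0.17455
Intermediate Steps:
M(Q) = 2*Q*(4 + Q) (M(Q) = (Q + Q)*(4 + Q) = (2*Q)*(4 + Q) = 2*Q*(4 + Q))
r(y) = y²/4 (r(y) = ((y + y)*y)/8 = ((2*y)*y)/8 = (2*y²)/8 = y²/4)
(97*(-21) + ((21 + M(-7)) + r(3)))/(-11296) = (97*(-21) + ((21 + 2*(-7)*(4 - 7)) + (¼)*3²))/(-11296) = (-2037 + ((21 + 2*(-7)*(-3)) + (¼)*9))*(-1/11296) = (-2037 + ((21 + 42) + 9/4))*(-1/11296) = (-2037 + (63 + 9/4))*(-1/11296) = (-2037 + 261/4)*(-1/11296) = -7887/4*(-1/11296) = 7887/45184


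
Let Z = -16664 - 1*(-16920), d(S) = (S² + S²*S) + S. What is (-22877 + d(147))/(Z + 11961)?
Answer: 3175402/12217 ≈ 259.92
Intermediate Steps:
d(S) = S + S² + S³ (d(S) = (S² + S³) + S = S + S² + S³)
Z = 256 (Z = -16664 + 16920 = 256)
(-22877 + d(147))/(Z + 11961) = (-22877 + 147*(1 + 147 + 147²))/(256 + 11961) = (-22877 + 147*(1 + 147 + 21609))/12217 = (-22877 + 147*21757)*(1/12217) = (-22877 + 3198279)*(1/12217) = 3175402*(1/12217) = 3175402/12217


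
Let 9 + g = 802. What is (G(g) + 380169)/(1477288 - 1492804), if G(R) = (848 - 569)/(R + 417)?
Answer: -51111641/2086040 ≈ -24.502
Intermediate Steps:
g = 793 (g = -9 + 802 = 793)
G(R) = 279/(417 + R)
(G(g) + 380169)/(1477288 - 1492804) = (279/(417 + 793) + 380169)/(1477288 - 1492804) = (279/1210 + 380169)/(-15516) = (279*(1/1210) + 380169)*(-1/15516) = (279/1210 + 380169)*(-1/15516) = (460004769/1210)*(-1/15516) = -51111641/2086040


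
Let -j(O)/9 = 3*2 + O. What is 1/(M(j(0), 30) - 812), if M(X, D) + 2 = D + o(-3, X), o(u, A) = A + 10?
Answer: -1/828 ≈ -0.0012077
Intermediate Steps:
j(O) = -54 - 9*O (j(O) = -9*(3*2 + O) = -9*(6 + O) = -54 - 9*O)
o(u, A) = 10 + A
M(X, D) = 8 + D + X (M(X, D) = -2 + (D + (10 + X)) = -2 + (10 + D + X) = 8 + D + X)
1/(M(j(0), 30) - 812) = 1/((8 + 30 + (-54 - 9*0)) - 812) = 1/((8 + 30 + (-54 + 0)) - 812) = 1/((8 + 30 - 54) - 812) = 1/(-16 - 812) = 1/(-828) = -1/828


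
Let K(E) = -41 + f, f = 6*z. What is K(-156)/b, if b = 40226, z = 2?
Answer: -29/40226 ≈ -0.00072093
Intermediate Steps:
f = 12 (f = 6*2 = 12)
K(E) = -29 (K(E) = -41 + 12 = -29)
K(-156)/b = -29/40226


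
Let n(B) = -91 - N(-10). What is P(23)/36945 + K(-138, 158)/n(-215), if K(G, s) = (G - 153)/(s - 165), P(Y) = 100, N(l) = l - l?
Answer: -2137459/4706793 ≈ -0.45412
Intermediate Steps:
N(l) = 0
K(G, s) = (-153 + G)/(-165 + s)
n(B) = -91 (n(B) = -91 - 1*0 = -91 + 0 = -91)
P(23)/36945 + K(-138, 158)/n(-215) = 100/36945 + ((-153 - 138)/(-165 + 158))/(-91) = 100*(1/36945) + (-291/(-7))*(-1/91) = 20/7389 - ⅐*(-291)*(-1/91) = 20/7389 + (291/7)*(-1/91) = 20/7389 - 291/637 = -2137459/4706793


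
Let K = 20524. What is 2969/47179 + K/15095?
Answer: 1013118851/712167005 ≈ 1.4226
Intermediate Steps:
2969/47179 + K/15095 = 2969/47179 + 20524/15095 = 1013118851/712167005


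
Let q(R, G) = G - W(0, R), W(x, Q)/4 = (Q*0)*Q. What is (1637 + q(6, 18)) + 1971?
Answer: 3626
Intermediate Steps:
W(x, Q) = 0 (W(x, Q) = 4*((Q*0)*Q) = 4*(0*Q) = 4*0 = 0)
q(R, G) = G (q(R, G) = G - 1*0 = G + 0 = G)
(1637 + q(6, 18)) + 1971 = (1637 + 18) + 1971 = 1655 + 1971 = 3626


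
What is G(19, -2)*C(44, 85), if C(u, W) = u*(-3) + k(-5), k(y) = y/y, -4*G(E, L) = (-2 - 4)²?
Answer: 1179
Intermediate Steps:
G(E, L) = -9 (G(E, L) = -(-2 - 4)²/4 = -¼*(-6)² = -¼*36 = -9)
k(y) = 1
C(u, W) = 1 - 3*u (C(u, W) = u*(-3) + 1 = -3*u + 1 = 1 - 3*u)
G(19, -2)*C(44, 85) = -9*(1 - 3*44) = -9*(1 - 132) = -9*(-131) = 1179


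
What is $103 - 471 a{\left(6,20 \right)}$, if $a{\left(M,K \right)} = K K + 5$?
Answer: $-190652$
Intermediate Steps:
$a{\left(M,K \right)} = 5 + K^{2}$ ($a{\left(M,K \right)} = K^{2} + 5 = 5 + K^{2}$)
$103 - 471 a{\left(6,20 \right)} = 103 - 471 \left(5 + 20^{2}\right) = 103 - 471 \left(5 + 400\right) = 103 - 190755 = -190652$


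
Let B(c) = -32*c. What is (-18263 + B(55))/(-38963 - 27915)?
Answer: 20023/66878 ≈ 0.29940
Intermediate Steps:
(-18263 + B(55))/(-38963 - 27915) = (-18263 - 32*55)/(-38963 - 27915) = (-18263 - 1760)/(-66878) = -20023*(-1/66878) = 20023/66878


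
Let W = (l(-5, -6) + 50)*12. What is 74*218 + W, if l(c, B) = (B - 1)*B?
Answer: 17236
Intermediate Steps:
l(c, B) = B*(-1 + B) (l(c, B) = (-1 + B)*B = B*(-1 + B))
W = 1104 (W = (-6*(-1 - 6) + 50)*12 = (-6*(-7) + 50)*12 = (42 + 50)*12 = 92*12 = 1104)
74*218 + W = 74*218 + 1104 = 16132 + 1104 = 17236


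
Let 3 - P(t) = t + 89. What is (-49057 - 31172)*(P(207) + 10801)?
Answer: -843046332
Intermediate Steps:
P(t) = -86 - t (P(t) = 3 - (t + 89) = 3 - (89 + t) = 3 + (-89 - t) = -86 - t)
(-49057 - 31172)*(P(207) + 10801) = (-49057 - 31172)*((-86 - 1*207) + 10801) = -80229*((-86 - 207) + 10801) = -80229*(-293 + 10801) = -80229*10508 = -843046332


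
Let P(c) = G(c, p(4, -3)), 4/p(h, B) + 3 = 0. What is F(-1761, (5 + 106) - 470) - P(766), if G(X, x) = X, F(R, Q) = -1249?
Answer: -2015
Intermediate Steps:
p(h, B) = -4/3 (p(h, B) = 4/(-3 + 0) = 4/(-3) = 4*(-1/3) = -4/3)
P(c) = c
F(-1761, (5 + 106) - 470) - P(766) = -1249 - 1*766 = -1249 - 766 = -2015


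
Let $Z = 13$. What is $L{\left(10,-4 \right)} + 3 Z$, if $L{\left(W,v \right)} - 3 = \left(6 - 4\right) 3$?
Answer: $48$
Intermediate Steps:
$L{\left(W,v \right)} = 9$ ($L{\left(W,v \right)} = 3 + \left(6 - 4\right) 3 = 3 + 2 \cdot 3 = 3 + 6 = 9$)
$L{\left(10,-4 \right)} + 3 Z = 9 + 3 \cdot 13 = 9 + 39 = 48$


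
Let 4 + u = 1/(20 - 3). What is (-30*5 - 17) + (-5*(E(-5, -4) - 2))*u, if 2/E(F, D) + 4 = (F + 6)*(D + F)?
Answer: -46287/221 ≈ -209.44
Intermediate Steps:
E(F, D) = 2/(-4 + (6 + F)*(D + F)) (E(F, D) = 2/(-4 + (F + 6)*(D + F)) = 2/(-4 + (6 + F)*(D + F)))
u = -67/17 (u = -4 + 1/(20 - 3) = -4 + 1/17 = -67/17 ≈ -3.9412)
(-30*5 - 17) + (-5*(E(-5, -4) - 2))*u = (-30*5 - 17) - 5*(2/(-4 + (-5)**2 + 6*(-4) + 6*(-5) - 4*(-5)) - 2)*(-67/17) = (-150 - 17) - 5*(2/(-4 + 25 - 24 - 30 + 20) - 2)*(-67/17) = -167 - 5*(2/(-13) - 2)*(-67/17) = -167 - 5*(2*(-1/13) - 2)*(-67/17) = -167 - 5*(-2/13 - 2)*(-67/17) = -167 - 5*(-28/13)*(-67/17) = -167 + (140/13)*(-67/17) = -167 - 9380/221 = -46287/221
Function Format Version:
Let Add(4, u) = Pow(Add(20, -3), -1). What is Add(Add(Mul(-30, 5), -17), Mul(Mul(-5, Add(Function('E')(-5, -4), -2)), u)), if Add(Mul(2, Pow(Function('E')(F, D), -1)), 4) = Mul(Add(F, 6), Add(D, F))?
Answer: Rational(-46287, 221) ≈ -209.44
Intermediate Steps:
Function('E')(F, D) = Mul(2, Pow(Add(-4, Mul(Add(6, F), Add(D, F))), -1)) (Function('E')(F, D) = Mul(2, Pow(Add(-4, Mul(Add(F, 6), Add(D, F))), -1)) = Mul(2, Pow(Add(-4, Mul(Add(6, F), Add(D, F))), -1)))
u = Rational(-67, 17) (u = Add(-4, Pow(Add(20, -3), -1)) = Add(-4, Pow(17, -1)) = Add(-4, Rational(1, 17)) = Rational(-67, 17) ≈ -3.9412)
Add(Add(Mul(-30, 5), -17), Mul(Mul(-5, Add(Function('E')(-5, -4), -2)), u)) = Add(Add(Mul(-30, 5), -17), Mul(Mul(-5, Add(Mul(2, Pow(Add(-4, Pow(-5, 2), Mul(6, -4), Mul(6, -5), Mul(-4, -5)), -1)), -2)), Rational(-67, 17))) = Add(Add(-150, -17), Mul(Mul(-5, Add(Mul(2, Pow(Add(-4, 25, -24, -30, 20), -1)), -2)), Rational(-67, 17))) = Add(-167, Mul(Mul(-5, Add(Mul(2, Pow(-13, -1)), -2)), Rational(-67, 17))) = Add(-167, Mul(Mul(-5, Add(Mul(2, Rational(-1, 13)), -2)), Rational(-67, 17))) = Add(-167, Mul(Mul(-5, Add(Rational(-2, 13), -2)), Rational(-67, 17))) = Add(-167, Mul(Mul(-5, Rational(-28, 13)), Rational(-67, 17))) = Add(-167, Mul(Rational(140, 13), Rational(-67, 17))) = Add(-167, Rational(-9380, 221)) = Rational(-46287, 221)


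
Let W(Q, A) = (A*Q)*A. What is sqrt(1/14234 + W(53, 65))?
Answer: sqrt(45368717851534)/14234 ≈ 473.21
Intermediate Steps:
W(Q, A) = Q*A**2
sqrt(1/14234 + W(53, 65)) = sqrt(1/14234 + 53*65**2) = sqrt(1/14234 + 53*4225) = sqrt(1/14234 + 223925) = sqrt(3187348451/14234) = sqrt(45368717851534)/14234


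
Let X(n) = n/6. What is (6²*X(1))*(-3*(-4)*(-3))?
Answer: -216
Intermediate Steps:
X(n) = n/6 (X(n) = n*(⅙) = n/6)
(6²*X(1))*(-3*(-4)*(-3)) = (6²*((⅙)*1))*(-3*(-4)*(-3)) = (36*(⅙))*(12*(-3)) = 6*(-36) = -216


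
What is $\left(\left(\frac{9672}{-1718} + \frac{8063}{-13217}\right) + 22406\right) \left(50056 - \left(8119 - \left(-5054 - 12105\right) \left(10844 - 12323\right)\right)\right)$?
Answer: $\frac{6464674196665780722}{11353403} \approx 5.694 \cdot 10^{11}$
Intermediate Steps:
$\left(\left(\frac{9672}{-1718} + \frac{8063}{-13217}\right) + 22406\right) \left(50056 - \left(8119 - \left(-5054 - 12105\right) \left(10844 - 12323\right)\right)\right) = \left(\left(9672 \left(- \frac{1}{1718}\right) + 8063 \left(- \frac{1}{13217}\right)\right) + 22406\right) \left(50056 - -25370042\right) = \left(\left(- \frac{4836}{859} - \frac{8063}{13217}\right) + 22406\right) \left(50056 + \left(25378161 - 8119\right)\right) = \left(- \frac{70843529}{11353403} + 22406\right) \left(50056 + 25370042\right) = \frac{254313504089}{11353403} \cdot 25420098 = \frac{6464674196665780722}{11353403}$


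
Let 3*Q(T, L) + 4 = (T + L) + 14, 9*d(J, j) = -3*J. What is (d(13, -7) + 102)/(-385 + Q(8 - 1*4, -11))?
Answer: -293/1152 ≈ -0.25434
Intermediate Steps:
d(J, j) = -J/3 (d(J, j) = (-3*J)/9 = -J/3)
Q(T, L) = 10/3 + L/3 + T/3 (Q(T, L) = -4/3 + ((T + L) + 14)/3 = -4/3 + ((L + T) + 14)/3 = -4/3 + (14 + L + T)/3 = -4/3 + (14/3 + L/3 + T/3) = 10/3 + L/3 + T/3)
(d(13, -7) + 102)/(-385 + Q(8 - 1*4, -11)) = (-⅓*13 + 102)/(-385 + (10/3 + (⅓)*(-11) + (8 - 1*4)/3)) = (-13/3 + 102)/(-385 + (10/3 - 11/3 + (8 - 4)/3)) = 293/(3*(-385 + (10/3 - 11/3 + (⅓)*4))) = 293/(3*(-385 + (10/3 - 11/3 + 4/3))) = 293/(3*(-385 + 1)) = (293/3)/(-384) = (293/3)*(-1/384) = -293/1152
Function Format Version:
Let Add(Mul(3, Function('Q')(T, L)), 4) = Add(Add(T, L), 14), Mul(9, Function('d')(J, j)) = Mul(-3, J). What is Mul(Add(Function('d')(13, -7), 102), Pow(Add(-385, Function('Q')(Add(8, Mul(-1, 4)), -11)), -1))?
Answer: Rational(-293, 1152) ≈ -0.25434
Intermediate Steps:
Function('d')(J, j) = Mul(Rational(-1, 3), J) (Function('d')(J, j) = Mul(Rational(1, 9), Mul(-3, J)) = Mul(Rational(-1, 3), J))
Function('Q')(T, L) = Add(Rational(10, 3), Mul(Rational(1, 3), L), Mul(Rational(1, 3), T)) (Function('Q')(T, L) = Add(Rational(-4, 3), Mul(Rational(1, 3), Add(Add(T, L), 14))) = Add(Rational(-4, 3), Mul(Rational(1, 3), Add(Add(L, T), 14))) = Add(Rational(-4, 3), Mul(Rational(1, 3), Add(14, L, T))) = Add(Rational(-4, 3), Add(Rational(14, 3), Mul(Rational(1, 3), L), Mul(Rational(1, 3), T))) = Add(Rational(10, 3), Mul(Rational(1, 3), L), Mul(Rational(1, 3), T)))
Mul(Add(Function('d')(13, -7), 102), Pow(Add(-385, Function('Q')(Add(8, Mul(-1, 4)), -11)), -1)) = Mul(Add(Mul(Rational(-1, 3), 13), 102), Pow(Add(-385, Add(Rational(10, 3), Mul(Rational(1, 3), -11), Mul(Rational(1, 3), Add(8, Mul(-1, 4))))), -1)) = Mul(Add(Rational(-13, 3), 102), Pow(Add(-385, Add(Rational(10, 3), Rational(-11, 3), Mul(Rational(1, 3), Add(8, -4)))), -1)) = Mul(Rational(293, 3), Pow(Add(-385, Add(Rational(10, 3), Rational(-11, 3), Mul(Rational(1, 3), 4))), -1)) = Mul(Rational(293, 3), Pow(Add(-385, Add(Rational(10, 3), Rational(-11, 3), Rational(4, 3))), -1)) = Mul(Rational(293, 3), Pow(Add(-385, 1), -1)) = Mul(Rational(293, 3), Pow(-384, -1)) = Mul(Rational(293, 3), Rational(-1, 384)) = Rational(-293, 1152)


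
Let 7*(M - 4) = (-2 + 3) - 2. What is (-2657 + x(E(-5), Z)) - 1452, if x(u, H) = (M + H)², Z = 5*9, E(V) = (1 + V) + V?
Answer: -84377/49 ≈ -1722.0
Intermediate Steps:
E(V) = 1 + 2*V
Z = 45
M = 27/7 (M = 4 + ((-2 + 3) - 2)/7 = 4 + (1 - 2)/7 = 4 + (⅐)*(-1) = 4 - ⅐ = 27/7 ≈ 3.8571)
x(u, H) = (27/7 + H)²
(-2657 + x(E(-5), Z)) - 1452 = (-2657 + (27 + 7*45)²/49) - 1452 = (-2657 + (27 + 315)²/49) - 1452 = (-2657 + (1/49)*342²) - 1452 = (-2657 + (1/49)*116964) - 1452 = (-2657 + 116964/49) - 1452 = -13229/49 - 1452 = -84377/49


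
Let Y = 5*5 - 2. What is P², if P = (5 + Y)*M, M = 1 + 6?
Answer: 38416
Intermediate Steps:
M = 7
Y = 23 (Y = 25 - 2 = 23)
P = 196 (P = (5 + 23)*7 = 28*7 = 196)
P² = 196² = 38416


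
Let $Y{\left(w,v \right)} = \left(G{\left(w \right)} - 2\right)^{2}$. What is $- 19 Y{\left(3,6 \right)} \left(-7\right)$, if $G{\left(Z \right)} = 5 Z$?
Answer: $22477$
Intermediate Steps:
$Y{\left(w,v \right)} = \left(-2 + 5 w\right)^{2}$ ($Y{\left(w,v \right)} = \left(5 w - 2\right)^{2} = \left(-2 + 5 w\right)^{2}$)
$- 19 Y{\left(3,6 \right)} \left(-7\right) = - 19 \left(-2 + 5 \cdot 3\right)^{2} \left(-7\right) = - 19 \left(-2 + 15\right)^{2} \left(-7\right) = - 19 \cdot 13^{2} \left(-7\right) = \left(-19\right) 169 \left(-7\right) = \left(-3211\right) \left(-7\right) = 22477$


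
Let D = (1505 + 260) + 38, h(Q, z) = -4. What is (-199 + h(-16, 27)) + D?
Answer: 1600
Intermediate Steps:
D = 1803 (D = 1765 + 38 = 1803)
(-199 + h(-16, 27)) + D = (-199 - 4) + 1803 = -203 + 1803 = 1600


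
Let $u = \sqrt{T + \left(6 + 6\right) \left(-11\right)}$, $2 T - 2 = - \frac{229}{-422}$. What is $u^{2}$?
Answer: $- \frac{110335}{844} \approx -130.73$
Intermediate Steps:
$T = \frac{1073}{844}$ ($T = 1 + \frac{\left(-229\right) \frac{1}{-422}}{2} = 1 + \frac{\left(-229\right) \left(- \frac{1}{422}\right)}{2} = 1 + \frac{1}{2} \cdot \frac{229}{422} = 1 + \frac{229}{844} = \frac{1073}{844} \approx 1.2713$)
$u = \frac{i \sqrt{23280685}}{422}$ ($u = \sqrt{\frac{1073}{844} + \left(6 + 6\right) \left(-11\right)} = \sqrt{\frac{1073}{844} + 12 \left(-11\right)} = \sqrt{\frac{1073}{844} - 132} = \sqrt{- \frac{110335}{844}} = \frac{i \sqrt{23280685}}{422} \approx 11.434 i$)
$u^{2} = \left(\frac{i \sqrt{23280685}}{422}\right)^{2} = - \frac{110335}{844}$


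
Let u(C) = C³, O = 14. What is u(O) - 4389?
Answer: -1645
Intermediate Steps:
u(O) - 4389 = 14³ - 4389 = 2744 - 4389 = -1645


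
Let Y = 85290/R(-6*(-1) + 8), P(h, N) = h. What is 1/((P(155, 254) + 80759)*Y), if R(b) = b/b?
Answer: 1/6901155060 ≈ 1.4490e-10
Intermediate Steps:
R(b) = 1
Y = 85290 (Y = 85290/1 = 85290*1 = 85290)
1/((P(155, 254) + 80759)*Y) = 1/((155 + 80759)*85290) = (1/85290)/80914 = (1/80914)*(1/85290) = 1/6901155060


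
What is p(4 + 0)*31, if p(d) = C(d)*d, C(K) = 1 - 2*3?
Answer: -620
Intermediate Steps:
C(K) = -5 (C(K) = 1 - 6 = -5)
p(d) = -5*d
p(4 + 0)*31 = -5*(4 + 0)*31 = -5*4*31 = -20*31 = -620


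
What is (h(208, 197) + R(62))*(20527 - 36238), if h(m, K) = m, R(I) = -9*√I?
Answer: -3267888 + 141399*√62 ≈ -2.1545e+6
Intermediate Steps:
(h(208, 197) + R(62))*(20527 - 36238) = (208 - 9*√62)*(20527 - 36238) = (208 - 9*√62)*(-15711) = -3267888 + 141399*√62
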